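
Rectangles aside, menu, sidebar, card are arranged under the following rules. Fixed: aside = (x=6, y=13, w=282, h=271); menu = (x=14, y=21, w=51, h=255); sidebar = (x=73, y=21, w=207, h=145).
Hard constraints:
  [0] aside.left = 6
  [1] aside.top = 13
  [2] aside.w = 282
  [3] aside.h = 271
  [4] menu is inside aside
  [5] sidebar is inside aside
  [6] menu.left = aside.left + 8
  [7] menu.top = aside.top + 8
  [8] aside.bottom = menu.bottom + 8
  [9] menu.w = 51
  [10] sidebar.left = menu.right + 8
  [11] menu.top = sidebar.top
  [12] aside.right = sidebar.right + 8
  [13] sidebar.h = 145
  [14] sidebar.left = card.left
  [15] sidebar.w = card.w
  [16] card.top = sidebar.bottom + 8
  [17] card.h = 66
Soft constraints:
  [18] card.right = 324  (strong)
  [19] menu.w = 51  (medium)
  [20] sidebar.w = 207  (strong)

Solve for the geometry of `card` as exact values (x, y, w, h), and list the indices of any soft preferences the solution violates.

1. card.x = 73  [sidebar.left = card.left]
2. card.w = 207  [sidebar.w = card.w]
3. card.y = 174  [card.top = sidebar.bottom + 8]
4. card.h = 66  [card.h = 66]

card = (x=73, y=174, w=207, h=66)
violated soft preferences: 18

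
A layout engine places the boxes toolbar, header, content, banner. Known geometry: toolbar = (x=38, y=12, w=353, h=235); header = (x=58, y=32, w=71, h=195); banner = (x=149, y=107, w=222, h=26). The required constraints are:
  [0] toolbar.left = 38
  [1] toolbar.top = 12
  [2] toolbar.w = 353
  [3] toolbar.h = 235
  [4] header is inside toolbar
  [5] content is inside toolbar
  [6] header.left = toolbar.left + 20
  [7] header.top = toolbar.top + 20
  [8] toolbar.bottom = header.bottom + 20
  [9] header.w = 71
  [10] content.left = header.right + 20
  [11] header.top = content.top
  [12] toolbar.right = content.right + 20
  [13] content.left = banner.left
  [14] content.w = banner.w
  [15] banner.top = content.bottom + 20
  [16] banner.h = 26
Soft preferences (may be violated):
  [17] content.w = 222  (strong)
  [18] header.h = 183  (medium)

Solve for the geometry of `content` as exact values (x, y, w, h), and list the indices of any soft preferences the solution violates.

content = (x=149, y=32, w=222, h=55)
violated soft preferences: 18

1. content.x = 149  [content.left = header.right + 20]
2. content.y = 32  [header.top = content.top]
3. content.w = 222  [toolbar.right = content.right + 20]
4. content.h = 55  [banner.top = content.bottom + 20]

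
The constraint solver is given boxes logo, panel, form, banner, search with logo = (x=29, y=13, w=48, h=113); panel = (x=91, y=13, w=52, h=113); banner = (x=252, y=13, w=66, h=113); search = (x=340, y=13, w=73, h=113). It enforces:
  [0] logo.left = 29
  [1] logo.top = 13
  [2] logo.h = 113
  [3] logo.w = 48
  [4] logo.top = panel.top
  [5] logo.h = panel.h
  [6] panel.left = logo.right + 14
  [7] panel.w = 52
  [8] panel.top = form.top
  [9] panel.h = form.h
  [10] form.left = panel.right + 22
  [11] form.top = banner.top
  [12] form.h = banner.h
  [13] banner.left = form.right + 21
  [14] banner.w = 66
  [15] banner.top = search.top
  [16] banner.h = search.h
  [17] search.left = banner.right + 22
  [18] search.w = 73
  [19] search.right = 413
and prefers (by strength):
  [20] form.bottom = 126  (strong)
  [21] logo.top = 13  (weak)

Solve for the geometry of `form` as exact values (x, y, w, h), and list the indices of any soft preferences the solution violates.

1. form.y = 13  [panel.top = form.top]
2. form.h = 113  [panel.h = form.h]
3. form.x = 165  [form.left = panel.right + 22]
4. form.w = 66  [banner.left = form.right + 21]

form = (x=165, y=13, w=66, h=113)
violated soft preferences: none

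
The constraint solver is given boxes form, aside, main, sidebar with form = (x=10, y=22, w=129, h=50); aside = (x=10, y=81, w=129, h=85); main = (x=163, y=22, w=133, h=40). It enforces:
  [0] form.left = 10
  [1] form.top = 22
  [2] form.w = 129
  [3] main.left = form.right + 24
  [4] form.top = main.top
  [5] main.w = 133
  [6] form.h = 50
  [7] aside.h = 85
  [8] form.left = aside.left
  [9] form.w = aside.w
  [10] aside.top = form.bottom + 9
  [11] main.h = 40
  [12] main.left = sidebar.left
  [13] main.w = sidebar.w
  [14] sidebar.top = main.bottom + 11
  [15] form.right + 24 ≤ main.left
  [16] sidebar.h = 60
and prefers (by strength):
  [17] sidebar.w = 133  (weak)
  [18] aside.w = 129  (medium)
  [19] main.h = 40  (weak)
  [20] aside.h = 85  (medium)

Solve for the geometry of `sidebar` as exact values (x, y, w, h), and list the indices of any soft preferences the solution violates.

1. sidebar.x = 163  [main.left = sidebar.left]
2. sidebar.w = 133  [main.w = sidebar.w]
3. sidebar.y = 73  [sidebar.top = main.bottom + 11]
4. sidebar.h = 60  [sidebar.h = 60]

sidebar = (x=163, y=73, w=133, h=60)
violated soft preferences: none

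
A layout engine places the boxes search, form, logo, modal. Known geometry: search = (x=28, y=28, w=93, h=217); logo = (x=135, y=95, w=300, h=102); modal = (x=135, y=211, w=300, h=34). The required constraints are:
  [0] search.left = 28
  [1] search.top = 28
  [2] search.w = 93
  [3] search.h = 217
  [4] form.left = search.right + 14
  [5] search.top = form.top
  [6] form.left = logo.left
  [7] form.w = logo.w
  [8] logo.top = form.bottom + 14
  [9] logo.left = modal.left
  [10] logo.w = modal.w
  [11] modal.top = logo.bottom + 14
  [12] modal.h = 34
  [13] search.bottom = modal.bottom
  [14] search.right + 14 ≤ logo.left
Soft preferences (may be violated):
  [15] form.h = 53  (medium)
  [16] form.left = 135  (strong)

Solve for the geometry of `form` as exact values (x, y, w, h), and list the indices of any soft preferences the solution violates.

form = (x=135, y=28, w=300, h=53)
violated soft preferences: none

1. form.x = 135  [form.left = search.right + 14]
2. form.y = 28  [search.top = form.top]
3. form.w = 300  [form.w = logo.w]
4. form.h = 53  [logo.top = form.bottom + 14]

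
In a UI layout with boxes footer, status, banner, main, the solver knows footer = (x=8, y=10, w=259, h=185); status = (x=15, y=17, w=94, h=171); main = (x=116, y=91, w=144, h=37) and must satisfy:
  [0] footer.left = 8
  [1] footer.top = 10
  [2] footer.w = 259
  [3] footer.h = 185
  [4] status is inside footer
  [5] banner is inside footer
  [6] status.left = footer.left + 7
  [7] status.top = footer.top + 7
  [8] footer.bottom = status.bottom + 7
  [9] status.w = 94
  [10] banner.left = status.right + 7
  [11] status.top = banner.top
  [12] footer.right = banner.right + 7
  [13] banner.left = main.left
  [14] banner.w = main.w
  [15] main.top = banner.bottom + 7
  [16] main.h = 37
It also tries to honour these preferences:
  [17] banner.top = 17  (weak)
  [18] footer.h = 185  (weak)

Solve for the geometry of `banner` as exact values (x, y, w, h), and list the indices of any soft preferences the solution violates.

banner = (x=116, y=17, w=144, h=67)
violated soft preferences: none

1. banner.x = 116  [banner.left = status.right + 7]
2. banner.y = 17  [status.top = banner.top]
3. banner.w = 144  [footer.right = banner.right + 7]
4. banner.h = 67  [main.top = banner.bottom + 7]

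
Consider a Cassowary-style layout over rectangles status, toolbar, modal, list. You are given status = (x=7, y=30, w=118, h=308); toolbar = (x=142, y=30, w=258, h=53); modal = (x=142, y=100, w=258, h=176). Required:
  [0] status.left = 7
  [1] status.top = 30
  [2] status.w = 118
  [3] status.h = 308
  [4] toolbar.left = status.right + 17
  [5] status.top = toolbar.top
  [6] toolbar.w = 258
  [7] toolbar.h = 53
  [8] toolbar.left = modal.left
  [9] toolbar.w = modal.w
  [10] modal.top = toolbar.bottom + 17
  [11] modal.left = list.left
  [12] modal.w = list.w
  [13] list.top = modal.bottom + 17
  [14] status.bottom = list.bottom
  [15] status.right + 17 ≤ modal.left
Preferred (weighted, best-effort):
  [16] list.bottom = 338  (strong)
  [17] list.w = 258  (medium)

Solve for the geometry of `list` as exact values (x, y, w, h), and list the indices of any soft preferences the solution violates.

1. list.x = 142  [modal.left = list.left]
2. list.w = 258  [modal.w = list.w]
3. list.y = 293  [list.top = modal.bottom + 17]
4. list.h = 45  [status.bottom = list.bottom]

list = (x=142, y=293, w=258, h=45)
violated soft preferences: none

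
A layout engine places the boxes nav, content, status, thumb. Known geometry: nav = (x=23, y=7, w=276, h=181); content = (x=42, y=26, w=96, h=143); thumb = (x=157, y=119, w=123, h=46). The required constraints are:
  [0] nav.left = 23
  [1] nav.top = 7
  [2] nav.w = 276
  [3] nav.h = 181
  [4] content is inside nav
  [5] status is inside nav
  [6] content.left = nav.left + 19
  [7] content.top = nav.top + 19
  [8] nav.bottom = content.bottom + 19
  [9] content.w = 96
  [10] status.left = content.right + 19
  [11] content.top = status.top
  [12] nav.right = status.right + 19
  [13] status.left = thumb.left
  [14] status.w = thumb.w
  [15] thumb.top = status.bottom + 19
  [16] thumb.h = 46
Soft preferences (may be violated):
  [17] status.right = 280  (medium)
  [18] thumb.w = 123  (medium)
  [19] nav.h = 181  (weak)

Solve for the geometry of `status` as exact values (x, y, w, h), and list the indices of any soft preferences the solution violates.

status = (x=157, y=26, w=123, h=74)
violated soft preferences: none

1. status.x = 157  [status.left = content.right + 19]
2. status.y = 26  [content.top = status.top]
3. status.w = 123  [nav.right = status.right + 19]
4. status.h = 74  [thumb.top = status.bottom + 19]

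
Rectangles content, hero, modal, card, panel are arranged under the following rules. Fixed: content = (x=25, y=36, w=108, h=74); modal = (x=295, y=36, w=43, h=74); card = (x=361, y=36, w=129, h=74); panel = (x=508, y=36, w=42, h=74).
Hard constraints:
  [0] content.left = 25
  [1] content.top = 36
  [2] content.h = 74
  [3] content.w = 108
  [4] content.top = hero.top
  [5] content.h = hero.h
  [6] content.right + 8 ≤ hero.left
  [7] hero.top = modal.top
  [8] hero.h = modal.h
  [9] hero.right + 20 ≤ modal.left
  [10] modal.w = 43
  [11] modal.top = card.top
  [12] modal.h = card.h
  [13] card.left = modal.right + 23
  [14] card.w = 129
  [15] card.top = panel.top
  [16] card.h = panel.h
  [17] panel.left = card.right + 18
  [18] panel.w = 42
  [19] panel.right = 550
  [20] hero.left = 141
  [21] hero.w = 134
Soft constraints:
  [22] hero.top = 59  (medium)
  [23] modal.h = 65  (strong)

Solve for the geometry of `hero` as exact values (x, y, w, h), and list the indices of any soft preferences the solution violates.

1. hero.y = 36  [content.top = hero.top]
2. hero.h = 74  [content.h = hero.h]
3. hero.x = 141  [hero.left = 141]
4. hero.w = 134  [hero.w = 134]

hero = (x=141, y=36, w=134, h=74)
violated soft preferences: 22, 23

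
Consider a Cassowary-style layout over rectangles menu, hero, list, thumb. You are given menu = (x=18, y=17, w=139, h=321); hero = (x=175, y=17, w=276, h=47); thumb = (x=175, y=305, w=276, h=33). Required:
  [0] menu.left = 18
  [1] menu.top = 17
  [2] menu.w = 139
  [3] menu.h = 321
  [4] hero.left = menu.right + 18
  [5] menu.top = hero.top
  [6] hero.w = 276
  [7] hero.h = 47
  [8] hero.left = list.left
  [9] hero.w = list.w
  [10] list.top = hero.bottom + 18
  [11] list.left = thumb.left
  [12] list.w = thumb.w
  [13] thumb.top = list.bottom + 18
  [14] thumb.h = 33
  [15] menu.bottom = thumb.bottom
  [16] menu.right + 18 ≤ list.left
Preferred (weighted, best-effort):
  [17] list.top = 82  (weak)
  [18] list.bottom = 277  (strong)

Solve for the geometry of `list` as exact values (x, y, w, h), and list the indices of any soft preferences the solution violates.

1. list.x = 175  [hero.left = list.left]
2. list.w = 276  [hero.w = list.w]
3. list.y = 82  [list.top = hero.bottom + 18]
4. list.h = 205  [thumb.top = list.bottom + 18]

list = (x=175, y=82, w=276, h=205)
violated soft preferences: 18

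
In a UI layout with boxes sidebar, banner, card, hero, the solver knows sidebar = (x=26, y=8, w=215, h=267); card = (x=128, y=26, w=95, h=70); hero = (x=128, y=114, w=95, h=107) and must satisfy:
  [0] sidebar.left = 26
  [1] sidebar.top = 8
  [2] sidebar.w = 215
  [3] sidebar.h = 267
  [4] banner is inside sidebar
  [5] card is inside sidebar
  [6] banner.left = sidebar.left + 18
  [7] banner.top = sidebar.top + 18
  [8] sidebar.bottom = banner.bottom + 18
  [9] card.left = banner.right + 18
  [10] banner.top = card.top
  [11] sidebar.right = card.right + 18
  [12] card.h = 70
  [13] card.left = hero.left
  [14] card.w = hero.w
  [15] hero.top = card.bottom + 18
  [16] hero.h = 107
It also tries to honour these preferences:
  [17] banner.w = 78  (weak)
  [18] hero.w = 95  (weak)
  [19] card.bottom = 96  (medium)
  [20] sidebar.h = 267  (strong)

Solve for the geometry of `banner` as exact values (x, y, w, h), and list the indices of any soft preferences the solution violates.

banner = (x=44, y=26, w=66, h=231)
violated soft preferences: 17

1. banner.x = 44  [banner.left = sidebar.left + 18]
2. banner.y = 26  [banner.top = sidebar.top + 18]
3. banner.h = 231  [sidebar.bottom = banner.bottom + 18]
4. banner.w = 66  [card.left = banner.right + 18]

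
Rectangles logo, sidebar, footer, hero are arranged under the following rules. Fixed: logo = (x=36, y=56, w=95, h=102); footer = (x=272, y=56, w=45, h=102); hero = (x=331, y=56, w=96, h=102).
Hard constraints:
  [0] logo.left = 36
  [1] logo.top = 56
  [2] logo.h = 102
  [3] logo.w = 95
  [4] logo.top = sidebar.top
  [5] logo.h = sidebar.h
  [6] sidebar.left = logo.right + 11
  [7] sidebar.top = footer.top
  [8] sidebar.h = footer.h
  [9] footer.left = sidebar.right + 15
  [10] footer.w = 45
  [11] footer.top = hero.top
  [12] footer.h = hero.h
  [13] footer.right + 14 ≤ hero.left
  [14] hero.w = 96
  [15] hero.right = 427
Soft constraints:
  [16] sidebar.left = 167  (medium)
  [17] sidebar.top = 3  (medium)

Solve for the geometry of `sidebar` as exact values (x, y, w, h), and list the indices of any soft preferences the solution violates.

1. sidebar.y = 56  [logo.top = sidebar.top]
2. sidebar.h = 102  [logo.h = sidebar.h]
3. sidebar.x = 142  [sidebar.left = logo.right + 11]
4. sidebar.w = 115  [footer.left = sidebar.right + 15]

sidebar = (x=142, y=56, w=115, h=102)
violated soft preferences: 16, 17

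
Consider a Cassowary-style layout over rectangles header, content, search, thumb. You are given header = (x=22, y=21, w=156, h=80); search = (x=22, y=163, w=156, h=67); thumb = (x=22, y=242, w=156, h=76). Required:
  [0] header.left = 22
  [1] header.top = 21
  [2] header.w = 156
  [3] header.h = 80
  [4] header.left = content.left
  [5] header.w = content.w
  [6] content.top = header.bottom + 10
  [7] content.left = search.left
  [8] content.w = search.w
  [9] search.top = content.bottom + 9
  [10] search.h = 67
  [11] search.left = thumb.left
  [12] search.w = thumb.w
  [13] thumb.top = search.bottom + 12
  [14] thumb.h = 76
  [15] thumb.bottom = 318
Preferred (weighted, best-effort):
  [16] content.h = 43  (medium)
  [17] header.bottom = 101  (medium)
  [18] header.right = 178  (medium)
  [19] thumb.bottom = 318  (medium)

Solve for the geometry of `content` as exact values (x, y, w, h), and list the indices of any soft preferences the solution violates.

content = (x=22, y=111, w=156, h=43)
violated soft preferences: none

1. content.x = 22  [header.left = content.left]
2. content.w = 156  [header.w = content.w]
3. content.y = 111  [content.top = header.bottom + 10]
4. content.h = 43  [search.top = content.bottom + 9]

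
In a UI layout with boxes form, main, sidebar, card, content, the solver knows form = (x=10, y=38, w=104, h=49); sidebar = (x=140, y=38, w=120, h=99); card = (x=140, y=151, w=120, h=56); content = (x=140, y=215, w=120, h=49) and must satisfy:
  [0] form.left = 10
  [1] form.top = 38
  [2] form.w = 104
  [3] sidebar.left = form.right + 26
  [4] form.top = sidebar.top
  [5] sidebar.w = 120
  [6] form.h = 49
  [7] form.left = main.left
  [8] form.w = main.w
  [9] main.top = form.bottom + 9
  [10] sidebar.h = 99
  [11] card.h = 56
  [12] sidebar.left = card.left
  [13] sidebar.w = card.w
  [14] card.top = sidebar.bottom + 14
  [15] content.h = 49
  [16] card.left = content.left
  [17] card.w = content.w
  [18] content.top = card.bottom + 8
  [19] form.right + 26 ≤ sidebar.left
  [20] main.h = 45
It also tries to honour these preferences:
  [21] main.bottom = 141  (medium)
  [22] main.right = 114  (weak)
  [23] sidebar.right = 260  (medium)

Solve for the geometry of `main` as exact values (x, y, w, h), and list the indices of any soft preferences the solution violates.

1. main.x = 10  [form.left = main.left]
2. main.w = 104  [form.w = main.w]
3. main.y = 96  [main.top = form.bottom + 9]
4. main.h = 45  [main.h = 45]

main = (x=10, y=96, w=104, h=45)
violated soft preferences: none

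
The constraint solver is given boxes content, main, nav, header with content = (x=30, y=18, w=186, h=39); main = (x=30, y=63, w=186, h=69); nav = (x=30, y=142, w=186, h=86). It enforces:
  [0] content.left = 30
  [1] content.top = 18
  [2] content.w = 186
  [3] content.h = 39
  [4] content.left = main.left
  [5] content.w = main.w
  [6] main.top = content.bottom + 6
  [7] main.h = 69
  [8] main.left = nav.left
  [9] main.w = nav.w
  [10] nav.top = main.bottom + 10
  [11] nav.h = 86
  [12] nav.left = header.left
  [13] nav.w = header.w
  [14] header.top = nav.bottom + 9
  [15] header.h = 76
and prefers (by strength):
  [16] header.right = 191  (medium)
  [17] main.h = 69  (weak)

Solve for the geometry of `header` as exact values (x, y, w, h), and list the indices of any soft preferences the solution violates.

1. header.x = 30  [nav.left = header.left]
2. header.w = 186  [nav.w = header.w]
3. header.y = 237  [header.top = nav.bottom + 9]
4. header.h = 76  [header.h = 76]

header = (x=30, y=237, w=186, h=76)
violated soft preferences: 16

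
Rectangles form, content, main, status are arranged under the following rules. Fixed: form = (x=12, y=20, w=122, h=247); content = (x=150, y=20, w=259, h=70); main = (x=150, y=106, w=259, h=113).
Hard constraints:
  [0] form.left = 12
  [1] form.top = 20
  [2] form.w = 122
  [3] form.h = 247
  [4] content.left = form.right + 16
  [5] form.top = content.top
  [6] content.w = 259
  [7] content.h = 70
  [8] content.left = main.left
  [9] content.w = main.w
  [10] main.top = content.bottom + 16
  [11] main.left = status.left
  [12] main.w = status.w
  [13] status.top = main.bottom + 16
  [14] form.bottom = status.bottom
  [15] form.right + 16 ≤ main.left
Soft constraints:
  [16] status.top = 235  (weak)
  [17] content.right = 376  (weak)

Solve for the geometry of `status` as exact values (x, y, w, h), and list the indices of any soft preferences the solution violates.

status = (x=150, y=235, w=259, h=32)
violated soft preferences: 17

1. status.x = 150  [main.left = status.left]
2. status.w = 259  [main.w = status.w]
3. status.y = 235  [status.top = main.bottom + 16]
4. status.h = 32  [form.bottom = status.bottom]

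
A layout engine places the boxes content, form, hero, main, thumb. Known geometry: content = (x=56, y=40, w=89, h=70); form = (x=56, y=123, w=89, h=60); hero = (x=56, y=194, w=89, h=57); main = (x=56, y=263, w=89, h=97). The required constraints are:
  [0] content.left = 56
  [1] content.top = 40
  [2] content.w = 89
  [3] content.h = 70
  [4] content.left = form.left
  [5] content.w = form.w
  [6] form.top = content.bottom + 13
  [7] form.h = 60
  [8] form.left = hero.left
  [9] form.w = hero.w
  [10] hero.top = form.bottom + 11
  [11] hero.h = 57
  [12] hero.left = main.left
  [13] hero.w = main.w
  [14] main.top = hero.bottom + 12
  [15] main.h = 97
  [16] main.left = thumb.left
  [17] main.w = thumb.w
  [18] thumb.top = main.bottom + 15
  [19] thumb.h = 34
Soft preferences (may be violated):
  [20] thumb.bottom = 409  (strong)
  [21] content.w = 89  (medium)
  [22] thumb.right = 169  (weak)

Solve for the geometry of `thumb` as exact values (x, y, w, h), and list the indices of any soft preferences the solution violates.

1. thumb.x = 56  [main.left = thumb.left]
2. thumb.w = 89  [main.w = thumb.w]
3. thumb.y = 375  [thumb.top = main.bottom + 15]
4. thumb.h = 34  [thumb.h = 34]

thumb = (x=56, y=375, w=89, h=34)
violated soft preferences: 22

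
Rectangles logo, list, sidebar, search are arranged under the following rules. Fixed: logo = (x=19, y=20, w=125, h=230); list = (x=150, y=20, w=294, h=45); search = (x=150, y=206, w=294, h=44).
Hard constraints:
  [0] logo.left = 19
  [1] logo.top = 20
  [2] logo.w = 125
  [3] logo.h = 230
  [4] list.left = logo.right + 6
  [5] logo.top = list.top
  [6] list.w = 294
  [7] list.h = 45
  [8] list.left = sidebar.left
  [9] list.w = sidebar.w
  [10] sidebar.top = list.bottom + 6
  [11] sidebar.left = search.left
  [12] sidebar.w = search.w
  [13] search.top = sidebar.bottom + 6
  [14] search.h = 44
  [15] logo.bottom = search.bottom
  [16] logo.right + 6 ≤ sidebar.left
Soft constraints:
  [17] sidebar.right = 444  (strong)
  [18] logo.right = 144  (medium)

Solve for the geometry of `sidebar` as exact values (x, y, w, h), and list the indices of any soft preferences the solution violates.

1. sidebar.x = 150  [list.left = sidebar.left]
2. sidebar.w = 294  [list.w = sidebar.w]
3. sidebar.y = 71  [sidebar.top = list.bottom + 6]
4. sidebar.h = 129  [search.top = sidebar.bottom + 6]

sidebar = (x=150, y=71, w=294, h=129)
violated soft preferences: none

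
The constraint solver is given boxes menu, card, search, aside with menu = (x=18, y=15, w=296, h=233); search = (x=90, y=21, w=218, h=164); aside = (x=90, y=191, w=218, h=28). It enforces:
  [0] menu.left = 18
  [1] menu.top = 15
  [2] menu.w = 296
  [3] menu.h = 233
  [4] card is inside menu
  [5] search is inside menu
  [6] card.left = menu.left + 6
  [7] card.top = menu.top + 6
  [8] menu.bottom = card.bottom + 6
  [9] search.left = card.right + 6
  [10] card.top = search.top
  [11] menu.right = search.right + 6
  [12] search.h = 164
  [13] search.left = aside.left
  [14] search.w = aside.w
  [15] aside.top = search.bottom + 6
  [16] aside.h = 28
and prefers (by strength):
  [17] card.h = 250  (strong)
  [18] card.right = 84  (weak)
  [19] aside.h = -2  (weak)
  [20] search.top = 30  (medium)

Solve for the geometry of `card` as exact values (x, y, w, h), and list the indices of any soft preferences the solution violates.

card = (x=24, y=21, w=60, h=221)
violated soft preferences: 17, 19, 20

1. card.x = 24  [card.left = menu.left + 6]
2. card.y = 21  [card.top = menu.top + 6]
3. card.h = 221  [menu.bottom = card.bottom + 6]
4. card.w = 60  [search.left = card.right + 6]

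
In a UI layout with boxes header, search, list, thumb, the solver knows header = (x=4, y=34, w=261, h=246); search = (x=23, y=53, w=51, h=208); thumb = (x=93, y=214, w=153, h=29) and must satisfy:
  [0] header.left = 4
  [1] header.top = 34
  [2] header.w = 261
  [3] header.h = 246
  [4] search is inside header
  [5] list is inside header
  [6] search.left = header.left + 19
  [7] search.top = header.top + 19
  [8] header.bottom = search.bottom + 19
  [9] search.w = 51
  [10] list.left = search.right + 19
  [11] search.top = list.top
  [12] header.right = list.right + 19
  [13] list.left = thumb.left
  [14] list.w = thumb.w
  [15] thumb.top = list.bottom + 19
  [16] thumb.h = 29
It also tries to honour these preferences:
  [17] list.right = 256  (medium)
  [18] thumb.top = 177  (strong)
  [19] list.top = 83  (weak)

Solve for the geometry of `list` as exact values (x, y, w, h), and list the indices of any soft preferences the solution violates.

list = (x=93, y=53, w=153, h=142)
violated soft preferences: 17, 18, 19

1. list.x = 93  [list.left = search.right + 19]
2. list.y = 53  [search.top = list.top]
3. list.w = 153  [header.right = list.right + 19]
4. list.h = 142  [thumb.top = list.bottom + 19]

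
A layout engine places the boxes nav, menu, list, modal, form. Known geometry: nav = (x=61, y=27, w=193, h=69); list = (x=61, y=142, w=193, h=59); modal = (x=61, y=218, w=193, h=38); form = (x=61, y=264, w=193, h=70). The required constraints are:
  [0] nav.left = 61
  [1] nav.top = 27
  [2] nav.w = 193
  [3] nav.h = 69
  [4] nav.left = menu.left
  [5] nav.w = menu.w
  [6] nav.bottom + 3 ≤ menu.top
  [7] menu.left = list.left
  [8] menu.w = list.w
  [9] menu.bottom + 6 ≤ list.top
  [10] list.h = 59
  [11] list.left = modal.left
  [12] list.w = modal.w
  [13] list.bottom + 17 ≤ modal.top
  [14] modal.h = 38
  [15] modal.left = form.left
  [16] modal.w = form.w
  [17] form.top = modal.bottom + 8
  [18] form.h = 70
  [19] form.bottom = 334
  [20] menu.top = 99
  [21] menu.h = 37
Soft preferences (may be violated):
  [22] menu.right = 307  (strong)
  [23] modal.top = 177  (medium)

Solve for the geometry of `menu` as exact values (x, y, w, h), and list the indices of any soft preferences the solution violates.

1. menu.x = 61  [nav.left = menu.left]
2. menu.w = 193  [nav.w = menu.w]
3. menu.y = 99  [menu.top = 99]
4. menu.h = 37  [menu.h = 37]

menu = (x=61, y=99, w=193, h=37)
violated soft preferences: 22, 23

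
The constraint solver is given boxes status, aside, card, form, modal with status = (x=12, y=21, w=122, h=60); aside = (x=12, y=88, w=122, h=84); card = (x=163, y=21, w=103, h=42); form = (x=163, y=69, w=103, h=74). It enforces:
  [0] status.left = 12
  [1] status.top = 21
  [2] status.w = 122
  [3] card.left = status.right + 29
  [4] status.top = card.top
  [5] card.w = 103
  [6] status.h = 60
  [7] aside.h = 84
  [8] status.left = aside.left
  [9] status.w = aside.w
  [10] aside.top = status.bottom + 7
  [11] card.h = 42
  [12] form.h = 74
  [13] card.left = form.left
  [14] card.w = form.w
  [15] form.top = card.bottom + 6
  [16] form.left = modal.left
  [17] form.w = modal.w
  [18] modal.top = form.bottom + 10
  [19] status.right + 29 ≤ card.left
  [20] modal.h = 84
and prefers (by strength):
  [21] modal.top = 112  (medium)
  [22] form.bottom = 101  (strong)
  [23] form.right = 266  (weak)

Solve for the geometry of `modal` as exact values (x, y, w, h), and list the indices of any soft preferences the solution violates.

1. modal.x = 163  [form.left = modal.left]
2. modal.w = 103  [form.w = modal.w]
3. modal.y = 153  [modal.top = form.bottom + 10]
4. modal.h = 84  [modal.h = 84]

modal = (x=163, y=153, w=103, h=84)
violated soft preferences: 21, 22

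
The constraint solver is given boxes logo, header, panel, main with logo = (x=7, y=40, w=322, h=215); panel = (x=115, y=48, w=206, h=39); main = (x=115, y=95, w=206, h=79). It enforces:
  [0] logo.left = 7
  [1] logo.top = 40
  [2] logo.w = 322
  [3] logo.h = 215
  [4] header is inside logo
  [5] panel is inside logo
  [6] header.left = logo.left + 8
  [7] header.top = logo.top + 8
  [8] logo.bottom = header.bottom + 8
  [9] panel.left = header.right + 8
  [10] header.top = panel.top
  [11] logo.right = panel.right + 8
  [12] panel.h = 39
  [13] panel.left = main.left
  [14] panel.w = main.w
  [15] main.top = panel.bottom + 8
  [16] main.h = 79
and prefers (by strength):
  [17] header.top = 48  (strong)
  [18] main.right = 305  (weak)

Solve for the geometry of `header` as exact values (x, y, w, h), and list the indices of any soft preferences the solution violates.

header = (x=15, y=48, w=92, h=199)
violated soft preferences: 18

1. header.x = 15  [header.left = logo.left + 8]
2. header.y = 48  [header.top = logo.top + 8]
3. header.h = 199  [logo.bottom = header.bottom + 8]
4. header.w = 92  [panel.left = header.right + 8]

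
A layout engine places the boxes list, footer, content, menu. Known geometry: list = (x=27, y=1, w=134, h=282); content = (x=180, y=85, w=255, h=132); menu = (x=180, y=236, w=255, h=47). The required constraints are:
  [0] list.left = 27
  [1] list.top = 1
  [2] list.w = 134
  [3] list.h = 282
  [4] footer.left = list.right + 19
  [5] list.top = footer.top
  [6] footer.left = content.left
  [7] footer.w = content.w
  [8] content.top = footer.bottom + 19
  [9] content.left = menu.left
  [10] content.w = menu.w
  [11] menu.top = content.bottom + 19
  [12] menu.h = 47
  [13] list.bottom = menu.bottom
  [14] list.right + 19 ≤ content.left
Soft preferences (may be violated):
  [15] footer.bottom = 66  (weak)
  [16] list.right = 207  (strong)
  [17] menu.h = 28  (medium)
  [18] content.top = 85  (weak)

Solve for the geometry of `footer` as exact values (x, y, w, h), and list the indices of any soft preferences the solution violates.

1. footer.x = 180  [footer.left = list.right + 19]
2. footer.y = 1  [list.top = footer.top]
3. footer.w = 255  [footer.w = content.w]
4. footer.h = 65  [content.top = footer.bottom + 19]

footer = (x=180, y=1, w=255, h=65)
violated soft preferences: 16, 17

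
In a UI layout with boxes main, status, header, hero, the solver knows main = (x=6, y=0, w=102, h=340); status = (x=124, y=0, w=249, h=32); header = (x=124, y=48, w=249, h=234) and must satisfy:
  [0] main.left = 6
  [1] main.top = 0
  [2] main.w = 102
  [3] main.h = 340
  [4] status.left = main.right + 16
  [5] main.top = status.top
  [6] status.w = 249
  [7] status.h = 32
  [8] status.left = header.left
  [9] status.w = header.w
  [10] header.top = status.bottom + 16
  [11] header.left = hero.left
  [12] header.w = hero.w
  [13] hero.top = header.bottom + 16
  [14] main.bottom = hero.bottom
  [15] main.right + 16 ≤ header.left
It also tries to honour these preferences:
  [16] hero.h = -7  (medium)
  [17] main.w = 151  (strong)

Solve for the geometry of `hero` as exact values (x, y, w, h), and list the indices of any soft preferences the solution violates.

1. hero.x = 124  [header.left = hero.left]
2. hero.w = 249  [header.w = hero.w]
3. hero.y = 298  [hero.top = header.bottom + 16]
4. hero.h = 42  [main.bottom = hero.bottom]

hero = (x=124, y=298, w=249, h=42)
violated soft preferences: 16, 17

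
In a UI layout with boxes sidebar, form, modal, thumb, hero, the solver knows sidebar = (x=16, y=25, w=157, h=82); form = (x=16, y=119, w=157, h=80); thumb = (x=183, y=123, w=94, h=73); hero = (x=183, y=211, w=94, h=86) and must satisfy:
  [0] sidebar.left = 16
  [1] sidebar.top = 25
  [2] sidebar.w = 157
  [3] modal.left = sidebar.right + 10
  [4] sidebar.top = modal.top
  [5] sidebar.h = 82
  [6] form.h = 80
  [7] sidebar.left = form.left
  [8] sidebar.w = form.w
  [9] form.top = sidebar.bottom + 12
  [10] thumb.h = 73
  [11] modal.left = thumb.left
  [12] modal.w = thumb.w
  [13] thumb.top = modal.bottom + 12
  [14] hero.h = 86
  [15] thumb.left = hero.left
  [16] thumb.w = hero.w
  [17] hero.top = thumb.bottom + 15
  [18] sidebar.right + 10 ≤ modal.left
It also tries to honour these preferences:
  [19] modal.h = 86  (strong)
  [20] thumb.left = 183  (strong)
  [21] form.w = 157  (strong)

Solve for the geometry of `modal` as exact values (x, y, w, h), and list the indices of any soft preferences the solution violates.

1. modal.x = 183  [modal.left = sidebar.right + 10]
2. modal.y = 25  [sidebar.top = modal.top]
3. modal.w = 94  [modal.w = thumb.w]
4. modal.h = 86  [thumb.top = modal.bottom + 12]

modal = (x=183, y=25, w=94, h=86)
violated soft preferences: none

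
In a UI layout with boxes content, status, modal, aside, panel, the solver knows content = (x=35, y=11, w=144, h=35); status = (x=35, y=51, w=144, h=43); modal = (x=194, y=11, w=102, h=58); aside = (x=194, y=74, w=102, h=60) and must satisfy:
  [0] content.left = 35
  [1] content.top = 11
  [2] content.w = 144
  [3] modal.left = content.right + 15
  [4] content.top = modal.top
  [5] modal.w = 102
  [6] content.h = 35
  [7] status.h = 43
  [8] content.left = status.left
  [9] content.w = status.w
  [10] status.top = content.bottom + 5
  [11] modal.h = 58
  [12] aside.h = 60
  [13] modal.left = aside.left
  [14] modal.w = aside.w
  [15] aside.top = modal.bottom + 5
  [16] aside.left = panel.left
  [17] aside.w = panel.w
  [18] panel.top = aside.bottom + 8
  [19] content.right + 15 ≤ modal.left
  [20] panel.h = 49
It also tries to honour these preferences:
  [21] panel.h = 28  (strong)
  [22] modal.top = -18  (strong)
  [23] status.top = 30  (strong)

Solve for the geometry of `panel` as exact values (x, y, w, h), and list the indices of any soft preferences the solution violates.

1. panel.x = 194  [aside.left = panel.left]
2. panel.w = 102  [aside.w = panel.w]
3. panel.y = 142  [panel.top = aside.bottom + 8]
4. panel.h = 49  [panel.h = 49]

panel = (x=194, y=142, w=102, h=49)
violated soft preferences: 21, 22, 23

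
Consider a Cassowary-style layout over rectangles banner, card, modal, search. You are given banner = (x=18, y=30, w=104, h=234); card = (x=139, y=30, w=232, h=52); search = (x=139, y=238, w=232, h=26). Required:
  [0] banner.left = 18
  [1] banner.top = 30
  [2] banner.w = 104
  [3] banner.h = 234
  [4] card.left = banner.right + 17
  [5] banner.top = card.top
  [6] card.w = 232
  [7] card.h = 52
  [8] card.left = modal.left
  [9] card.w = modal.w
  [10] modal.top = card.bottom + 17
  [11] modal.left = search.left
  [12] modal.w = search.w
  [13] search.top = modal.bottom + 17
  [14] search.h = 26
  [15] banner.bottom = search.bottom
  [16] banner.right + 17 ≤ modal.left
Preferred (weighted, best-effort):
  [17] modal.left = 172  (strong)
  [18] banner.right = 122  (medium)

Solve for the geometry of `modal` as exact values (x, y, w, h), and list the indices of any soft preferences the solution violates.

modal = (x=139, y=99, w=232, h=122)
violated soft preferences: 17

1. modal.x = 139  [card.left = modal.left]
2. modal.w = 232  [card.w = modal.w]
3. modal.y = 99  [modal.top = card.bottom + 17]
4. modal.h = 122  [search.top = modal.bottom + 17]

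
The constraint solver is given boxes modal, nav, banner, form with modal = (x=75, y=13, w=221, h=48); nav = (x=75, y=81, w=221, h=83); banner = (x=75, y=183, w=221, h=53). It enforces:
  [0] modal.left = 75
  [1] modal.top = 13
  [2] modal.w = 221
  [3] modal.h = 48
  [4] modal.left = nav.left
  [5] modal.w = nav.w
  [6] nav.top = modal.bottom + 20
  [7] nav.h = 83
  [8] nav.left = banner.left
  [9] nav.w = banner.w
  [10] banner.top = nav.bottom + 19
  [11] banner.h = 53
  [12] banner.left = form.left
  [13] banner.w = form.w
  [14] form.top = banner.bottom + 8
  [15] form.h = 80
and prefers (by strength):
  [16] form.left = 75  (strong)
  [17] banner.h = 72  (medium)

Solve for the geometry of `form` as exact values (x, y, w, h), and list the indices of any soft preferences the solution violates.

form = (x=75, y=244, w=221, h=80)
violated soft preferences: 17

1. form.x = 75  [banner.left = form.left]
2. form.w = 221  [banner.w = form.w]
3. form.y = 244  [form.top = banner.bottom + 8]
4. form.h = 80  [form.h = 80]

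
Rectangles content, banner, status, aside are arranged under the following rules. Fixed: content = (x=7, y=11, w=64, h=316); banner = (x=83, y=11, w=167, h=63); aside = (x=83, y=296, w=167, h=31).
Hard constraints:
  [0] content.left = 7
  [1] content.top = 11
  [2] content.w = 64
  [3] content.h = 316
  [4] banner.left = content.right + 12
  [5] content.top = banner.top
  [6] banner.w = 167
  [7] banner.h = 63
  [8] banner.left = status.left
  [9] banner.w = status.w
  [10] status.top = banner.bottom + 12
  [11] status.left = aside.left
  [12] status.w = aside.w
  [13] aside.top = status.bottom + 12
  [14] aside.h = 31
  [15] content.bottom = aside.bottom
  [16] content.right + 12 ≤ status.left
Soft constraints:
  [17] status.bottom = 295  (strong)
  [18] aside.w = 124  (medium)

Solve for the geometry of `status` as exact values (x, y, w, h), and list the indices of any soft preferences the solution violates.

status = (x=83, y=86, w=167, h=198)
violated soft preferences: 17, 18

1. status.x = 83  [banner.left = status.left]
2. status.w = 167  [banner.w = status.w]
3. status.y = 86  [status.top = banner.bottom + 12]
4. status.h = 198  [aside.top = status.bottom + 12]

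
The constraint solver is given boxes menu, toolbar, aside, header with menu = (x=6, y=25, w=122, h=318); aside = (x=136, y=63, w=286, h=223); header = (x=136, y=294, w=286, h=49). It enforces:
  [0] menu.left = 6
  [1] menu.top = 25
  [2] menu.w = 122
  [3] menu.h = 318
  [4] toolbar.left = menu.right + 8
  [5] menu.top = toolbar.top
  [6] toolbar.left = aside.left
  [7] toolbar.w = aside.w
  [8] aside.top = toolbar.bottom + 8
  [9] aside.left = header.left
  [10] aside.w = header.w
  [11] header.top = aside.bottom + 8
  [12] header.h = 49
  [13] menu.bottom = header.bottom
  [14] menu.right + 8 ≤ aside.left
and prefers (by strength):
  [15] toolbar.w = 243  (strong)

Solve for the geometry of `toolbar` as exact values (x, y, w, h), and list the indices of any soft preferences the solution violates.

toolbar = (x=136, y=25, w=286, h=30)
violated soft preferences: 15

1. toolbar.x = 136  [toolbar.left = menu.right + 8]
2. toolbar.y = 25  [menu.top = toolbar.top]
3. toolbar.w = 286  [toolbar.w = aside.w]
4. toolbar.h = 30  [aside.top = toolbar.bottom + 8]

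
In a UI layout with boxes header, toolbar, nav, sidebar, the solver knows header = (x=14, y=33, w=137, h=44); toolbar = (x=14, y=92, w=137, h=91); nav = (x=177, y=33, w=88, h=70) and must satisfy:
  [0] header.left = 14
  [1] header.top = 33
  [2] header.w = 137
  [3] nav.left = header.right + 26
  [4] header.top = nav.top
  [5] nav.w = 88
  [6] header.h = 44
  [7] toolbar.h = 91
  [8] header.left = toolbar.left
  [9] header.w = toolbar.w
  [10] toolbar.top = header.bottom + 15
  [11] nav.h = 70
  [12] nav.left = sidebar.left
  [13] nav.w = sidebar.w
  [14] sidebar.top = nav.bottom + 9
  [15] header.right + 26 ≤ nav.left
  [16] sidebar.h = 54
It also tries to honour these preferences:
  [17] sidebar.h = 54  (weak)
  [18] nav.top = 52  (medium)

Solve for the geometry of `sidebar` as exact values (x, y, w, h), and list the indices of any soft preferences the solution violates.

sidebar = (x=177, y=112, w=88, h=54)
violated soft preferences: 18

1. sidebar.x = 177  [nav.left = sidebar.left]
2. sidebar.w = 88  [nav.w = sidebar.w]
3. sidebar.y = 112  [sidebar.top = nav.bottom + 9]
4. sidebar.h = 54  [sidebar.h = 54]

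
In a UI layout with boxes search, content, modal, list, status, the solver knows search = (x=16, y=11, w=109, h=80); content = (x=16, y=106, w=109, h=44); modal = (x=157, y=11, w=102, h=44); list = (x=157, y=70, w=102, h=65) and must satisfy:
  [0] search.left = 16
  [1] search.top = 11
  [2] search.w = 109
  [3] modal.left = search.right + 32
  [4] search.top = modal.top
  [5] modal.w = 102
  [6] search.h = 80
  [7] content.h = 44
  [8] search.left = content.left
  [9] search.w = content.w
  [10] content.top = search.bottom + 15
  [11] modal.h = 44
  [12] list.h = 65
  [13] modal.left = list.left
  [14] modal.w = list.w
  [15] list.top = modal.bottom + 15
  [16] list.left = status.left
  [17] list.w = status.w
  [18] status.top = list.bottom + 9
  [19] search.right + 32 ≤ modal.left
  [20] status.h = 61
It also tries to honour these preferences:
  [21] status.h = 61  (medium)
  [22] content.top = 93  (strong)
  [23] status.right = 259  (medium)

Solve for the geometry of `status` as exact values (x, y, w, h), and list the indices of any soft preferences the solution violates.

1. status.x = 157  [list.left = status.left]
2. status.w = 102  [list.w = status.w]
3. status.y = 144  [status.top = list.bottom + 9]
4. status.h = 61  [status.h = 61]

status = (x=157, y=144, w=102, h=61)
violated soft preferences: 22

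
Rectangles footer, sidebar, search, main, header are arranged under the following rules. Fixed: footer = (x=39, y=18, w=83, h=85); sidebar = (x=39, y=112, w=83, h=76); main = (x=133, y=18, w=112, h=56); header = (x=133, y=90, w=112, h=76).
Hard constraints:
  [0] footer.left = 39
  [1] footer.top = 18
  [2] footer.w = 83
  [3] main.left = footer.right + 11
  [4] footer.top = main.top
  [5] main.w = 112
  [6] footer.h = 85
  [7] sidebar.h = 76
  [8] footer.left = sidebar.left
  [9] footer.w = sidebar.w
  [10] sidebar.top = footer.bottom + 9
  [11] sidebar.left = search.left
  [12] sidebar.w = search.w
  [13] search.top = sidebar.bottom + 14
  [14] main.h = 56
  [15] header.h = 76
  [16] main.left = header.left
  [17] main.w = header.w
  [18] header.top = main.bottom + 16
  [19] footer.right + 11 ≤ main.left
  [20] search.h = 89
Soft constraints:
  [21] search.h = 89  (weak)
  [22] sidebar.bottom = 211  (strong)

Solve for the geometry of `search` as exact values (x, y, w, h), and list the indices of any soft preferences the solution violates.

search = (x=39, y=202, w=83, h=89)
violated soft preferences: 22

1. search.x = 39  [sidebar.left = search.left]
2. search.w = 83  [sidebar.w = search.w]
3. search.y = 202  [search.top = sidebar.bottom + 14]
4. search.h = 89  [search.h = 89]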